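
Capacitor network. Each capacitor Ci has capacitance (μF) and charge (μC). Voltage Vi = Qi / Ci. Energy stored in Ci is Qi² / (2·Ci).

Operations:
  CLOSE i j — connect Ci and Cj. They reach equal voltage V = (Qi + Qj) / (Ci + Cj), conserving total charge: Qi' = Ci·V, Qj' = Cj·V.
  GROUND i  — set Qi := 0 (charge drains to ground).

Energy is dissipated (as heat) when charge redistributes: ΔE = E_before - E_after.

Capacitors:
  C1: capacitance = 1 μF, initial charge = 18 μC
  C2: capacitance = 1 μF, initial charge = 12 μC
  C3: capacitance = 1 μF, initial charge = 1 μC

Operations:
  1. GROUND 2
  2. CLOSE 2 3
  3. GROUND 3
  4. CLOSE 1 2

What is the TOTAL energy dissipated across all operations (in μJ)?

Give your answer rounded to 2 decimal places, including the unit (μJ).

Answer: 148.94 μJ

Derivation:
Initial: C1(1μF, Q=18μC, V=18.00V), C2(1μF, Q=12μC, V=12.00V), C3(1μF, Q=1μC, V=1.00V)
Op 1: GROUND 2: Q2=0; energy lost=72.000
Op 2: CLOSE 2-3: Q_total=1.00, C_total=2.00, V=0.50; Q2=0.50, Q3=0.50; dissipated=0.250
Op 3: GROUND 3: Q3=0; energy lost=0.125
Op 4: CLOSE 1-2: Q_total=18.50, C_total=2.00, V=9.25; Q1=9.25, Q2=9.25; dissipated=76.562
Total dissipated: 148.938 μJ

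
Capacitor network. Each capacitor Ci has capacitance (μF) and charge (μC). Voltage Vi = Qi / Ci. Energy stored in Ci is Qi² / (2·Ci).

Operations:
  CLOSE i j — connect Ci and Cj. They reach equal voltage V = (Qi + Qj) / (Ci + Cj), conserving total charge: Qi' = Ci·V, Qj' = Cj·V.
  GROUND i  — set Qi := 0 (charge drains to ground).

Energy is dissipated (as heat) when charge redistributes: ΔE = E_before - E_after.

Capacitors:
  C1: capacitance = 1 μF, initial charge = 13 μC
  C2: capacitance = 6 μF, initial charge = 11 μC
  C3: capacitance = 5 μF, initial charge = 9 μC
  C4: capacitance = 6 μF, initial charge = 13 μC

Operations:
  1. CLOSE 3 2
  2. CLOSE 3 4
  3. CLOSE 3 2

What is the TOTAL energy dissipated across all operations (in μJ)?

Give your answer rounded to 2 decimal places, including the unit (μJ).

Answer: 0.22 μJ

Derivation:
Initial: C1(1μF, Q=13μC, V=13.00V), C2(6μF, Q=11μC, V=1.83V), C3(5μF, Q=9μC, V=1.80V), C4(6μF, Q=13μC, V=2.17V)
Op 1: CLOSE 3-2: Q_total=20.00, C_total=11.00, V=1.82; Q3=9.09, Q2=10.91; dissipated=0.002
Op 2: CLOSE 3-4: Q_total=22.09, C_total=11.00, V=2.01; Q3=10.04, Q4=12.05; dissipated=0.166
Op 3: CLOSE 3-2: Q_total=20.95, C_total=11.00, V=1.90; Q3=9.52, Q2=11.43; dissipated=0.049
Total dissipated: 0.216 μJ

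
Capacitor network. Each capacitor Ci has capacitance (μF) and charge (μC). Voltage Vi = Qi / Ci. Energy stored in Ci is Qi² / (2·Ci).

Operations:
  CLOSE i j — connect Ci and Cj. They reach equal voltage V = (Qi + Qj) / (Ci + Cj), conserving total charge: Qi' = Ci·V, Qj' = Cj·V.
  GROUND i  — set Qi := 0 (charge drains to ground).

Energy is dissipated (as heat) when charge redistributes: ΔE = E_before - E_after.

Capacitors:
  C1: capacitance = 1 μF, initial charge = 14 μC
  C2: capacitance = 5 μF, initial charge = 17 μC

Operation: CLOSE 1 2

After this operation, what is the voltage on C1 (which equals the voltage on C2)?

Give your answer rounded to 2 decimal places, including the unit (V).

Answer: 5.17 V

Derivation:
Initial: C1(1μF, Q=14μC, V=14.00V), C2(5μF, Q=17μC, V=3.40V)
Op 1: CLOSE 1-2: Q_total=31.00, C_total=6.00, V=5.17; Q1=5.17, Q2=25.83; dissipated=46.817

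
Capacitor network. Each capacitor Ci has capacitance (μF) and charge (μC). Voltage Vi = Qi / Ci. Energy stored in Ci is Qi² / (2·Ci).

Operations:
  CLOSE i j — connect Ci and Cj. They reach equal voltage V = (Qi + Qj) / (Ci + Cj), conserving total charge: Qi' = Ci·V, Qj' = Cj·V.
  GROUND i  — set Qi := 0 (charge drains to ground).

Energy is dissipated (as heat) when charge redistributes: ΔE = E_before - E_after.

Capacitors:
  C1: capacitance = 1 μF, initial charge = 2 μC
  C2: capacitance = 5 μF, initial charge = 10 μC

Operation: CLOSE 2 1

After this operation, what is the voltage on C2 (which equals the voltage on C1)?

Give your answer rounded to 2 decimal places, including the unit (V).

Answer: 2.00 V

Derivation:
Initial: C1(1μF, Q=2μC, V=2.00V), C2(5μF, Q=10μC, V=2.00V)
Op 1: CLOSE 2-1: Q_total=12.00, C_total=6.00, V=2.00; Q2=10.00, Q1=2.00; dissipated=0.000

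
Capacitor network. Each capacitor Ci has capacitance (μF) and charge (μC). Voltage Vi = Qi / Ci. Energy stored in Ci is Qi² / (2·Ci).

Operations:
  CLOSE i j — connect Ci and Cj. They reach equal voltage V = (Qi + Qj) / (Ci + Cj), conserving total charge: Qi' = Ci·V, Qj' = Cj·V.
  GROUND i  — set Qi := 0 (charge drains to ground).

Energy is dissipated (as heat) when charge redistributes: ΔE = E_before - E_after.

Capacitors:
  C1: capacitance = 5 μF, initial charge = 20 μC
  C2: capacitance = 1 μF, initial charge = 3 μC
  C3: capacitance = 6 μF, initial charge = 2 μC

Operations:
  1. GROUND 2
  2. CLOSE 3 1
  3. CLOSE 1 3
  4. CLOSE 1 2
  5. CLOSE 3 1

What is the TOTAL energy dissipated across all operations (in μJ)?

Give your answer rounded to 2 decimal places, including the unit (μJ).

Answer: 24.65 μJ

Derivation:
Initial: C1(5μF, Q=20μC, V=4.00V), C2(1μF, Q=3μC, V=3.00V), C3(6μF, Q=2μC, V=0.33V)
Op 1: GROUND 2: Q2=0; energy lost=4.500
Op 2: CLOSE 3-1: Q_total=22.00, C_total=11.00, V=2.00; Q3=12.00, Q1=10.00; dissipated=18.333
Op 3: CLOSE 1-3: Q_total=22.00, C_total=11.00, V=2.00; Q1=10.00, Q3=12.00; dissipated=0.000
Op 4: CLOSE 1-2: Q_total=10.00, C_total=6.00, V=1.67; Q1=8.33, Q2=1.67; dissipated=1.667
Op 5: CLOSE 3-1: Q_total=20.33, C_total=11.00, V=1.85; Q3=11.09, Q1=9.24; dissipated=0.152
Total dissipated: 24.652 μJ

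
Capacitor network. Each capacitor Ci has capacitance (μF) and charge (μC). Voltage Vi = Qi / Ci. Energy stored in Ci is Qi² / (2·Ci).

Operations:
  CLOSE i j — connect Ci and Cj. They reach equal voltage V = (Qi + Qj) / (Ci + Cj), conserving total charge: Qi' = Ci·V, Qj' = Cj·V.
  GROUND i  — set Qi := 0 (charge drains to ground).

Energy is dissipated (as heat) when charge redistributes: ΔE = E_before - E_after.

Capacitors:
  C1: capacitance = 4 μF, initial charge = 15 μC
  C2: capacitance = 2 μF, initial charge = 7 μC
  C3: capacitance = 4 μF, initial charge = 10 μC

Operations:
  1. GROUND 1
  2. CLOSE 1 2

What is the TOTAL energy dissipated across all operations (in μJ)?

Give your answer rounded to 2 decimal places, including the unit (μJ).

Answer: 36.29 μJ

Derivation:
Initial: C1(4μF, Q=15μC, V=3.75V), C2(2μF, Q=7μC, V=3.50V), C3(4μF, Q=10μC, V=2.50V)
Op 1: GROUND 1: Q1=0; energy lost=28.125
Op 2: CLOSE 1-2: Q_total=7.00, C_total=6.00, V=1.17; Q1=4.67, Q2=2.33; dissipated=8.167
Total dissipated: 36.292 μJ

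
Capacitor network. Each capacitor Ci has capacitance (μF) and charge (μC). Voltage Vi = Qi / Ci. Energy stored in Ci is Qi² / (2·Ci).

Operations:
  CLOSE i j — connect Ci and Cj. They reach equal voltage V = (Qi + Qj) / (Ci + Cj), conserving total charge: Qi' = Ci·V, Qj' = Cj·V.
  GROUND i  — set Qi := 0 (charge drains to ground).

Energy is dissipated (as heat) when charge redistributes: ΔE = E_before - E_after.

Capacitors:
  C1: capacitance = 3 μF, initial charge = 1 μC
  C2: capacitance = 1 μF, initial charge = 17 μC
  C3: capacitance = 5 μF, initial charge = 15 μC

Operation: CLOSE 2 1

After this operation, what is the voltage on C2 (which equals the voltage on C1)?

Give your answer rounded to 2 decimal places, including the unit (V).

Answer: 4.50 V

Derivation:
Initial: C1(3μF, Q=1μC, V=0.33V), C2(1μF, Q=17μC, V=17.00V), C3(5μF, Q=15μC, V=3.00V)
Op 1: CLOSE 2-1: Q_total=18.00, C_total=4.00, V=4.50; Q2=4.50, Q1=13.50; dissipated=104.167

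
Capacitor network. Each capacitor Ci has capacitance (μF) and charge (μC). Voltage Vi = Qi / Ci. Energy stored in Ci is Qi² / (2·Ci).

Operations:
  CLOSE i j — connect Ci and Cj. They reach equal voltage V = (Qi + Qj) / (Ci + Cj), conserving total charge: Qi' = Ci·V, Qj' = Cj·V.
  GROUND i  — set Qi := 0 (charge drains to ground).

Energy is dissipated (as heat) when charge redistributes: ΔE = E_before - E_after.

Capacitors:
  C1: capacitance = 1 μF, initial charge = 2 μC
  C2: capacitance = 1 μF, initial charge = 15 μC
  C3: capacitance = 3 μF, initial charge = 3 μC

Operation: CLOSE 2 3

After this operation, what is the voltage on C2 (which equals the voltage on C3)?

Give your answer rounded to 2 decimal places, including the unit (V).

Initial: C1(1μF, Q=2μC, V=2.00V), C2(1μF, Q=15μC, V=15.00V), C3(3μF, Q=3μC, V=1.00V)
Op 1: CLOSE 2-3: Q_total=18.00, C_total=4.00, V=4.50; Q2=4.50, Q3=13.50; dissipated=73.500

Answer: 4.50 V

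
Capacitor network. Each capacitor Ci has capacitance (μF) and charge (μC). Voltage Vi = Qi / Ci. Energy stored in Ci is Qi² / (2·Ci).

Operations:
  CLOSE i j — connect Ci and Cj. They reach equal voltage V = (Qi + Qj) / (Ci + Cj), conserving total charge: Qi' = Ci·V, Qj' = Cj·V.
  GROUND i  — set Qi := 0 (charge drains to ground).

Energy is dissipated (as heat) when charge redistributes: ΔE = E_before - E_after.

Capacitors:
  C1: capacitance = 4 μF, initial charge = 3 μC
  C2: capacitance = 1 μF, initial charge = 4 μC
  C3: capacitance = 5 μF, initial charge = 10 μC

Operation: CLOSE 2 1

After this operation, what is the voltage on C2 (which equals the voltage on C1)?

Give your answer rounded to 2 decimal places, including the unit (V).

Answer: 1.40 V

Derivation:
Initial: C1(4μF, Q=3μC, V=0.75V), C2(1μF, Q=4μC, V=4.00V), C3(5μF, Q=10μC, V=2.00V)
Op 1: CLOSE 2-1: Q_total=7.00, C_total=5.00, V=1.40; Q2=1.40, Q1=5.60; dissipated=4.225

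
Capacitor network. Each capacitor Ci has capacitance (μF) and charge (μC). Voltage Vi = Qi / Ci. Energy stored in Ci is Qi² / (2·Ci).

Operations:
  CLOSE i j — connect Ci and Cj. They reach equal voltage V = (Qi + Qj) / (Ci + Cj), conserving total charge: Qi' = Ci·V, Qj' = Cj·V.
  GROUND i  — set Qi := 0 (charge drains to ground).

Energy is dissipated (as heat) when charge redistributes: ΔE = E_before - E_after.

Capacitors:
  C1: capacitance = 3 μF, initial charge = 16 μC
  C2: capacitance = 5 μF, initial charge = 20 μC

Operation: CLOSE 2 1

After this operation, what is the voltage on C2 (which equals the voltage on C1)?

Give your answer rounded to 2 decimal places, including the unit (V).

Answer: 4.50 V

Derivation:
Initial: C1(3μF, Q=16μC, V=5.33V), C2(5μF, Q=20μC, V=4.00V)
Op 1: CLOSE 2-1: Q_total=36.00, C_total=8.00, V=4.50; Q2=22.50, Q1=13.50; dissipated=1.667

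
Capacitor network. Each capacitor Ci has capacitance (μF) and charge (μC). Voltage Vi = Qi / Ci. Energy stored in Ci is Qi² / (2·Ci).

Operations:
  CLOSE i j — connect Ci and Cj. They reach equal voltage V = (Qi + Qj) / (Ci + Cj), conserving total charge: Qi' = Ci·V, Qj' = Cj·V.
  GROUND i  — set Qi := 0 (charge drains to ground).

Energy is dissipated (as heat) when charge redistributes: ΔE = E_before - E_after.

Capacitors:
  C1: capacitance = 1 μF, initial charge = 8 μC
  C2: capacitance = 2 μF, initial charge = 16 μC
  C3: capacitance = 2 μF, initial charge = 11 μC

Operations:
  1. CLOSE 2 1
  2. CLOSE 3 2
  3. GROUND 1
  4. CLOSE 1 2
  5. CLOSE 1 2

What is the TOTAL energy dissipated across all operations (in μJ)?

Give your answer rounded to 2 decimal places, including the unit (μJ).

Answer: 50.31 μJ

Derivation:
Initial: C1(1μF, Q=8μC, V=8.00V), C2(2μF, Q=16μC, V=8.00V), C3(2μF, Q=11μC, V=5.50V)
Op 1: CLOSE 2-1: Q_total=24.00, C_total=3.00, V=8.00; Q2=16.00, Q1=8.00; dissipated=0.000
Op 2: CLOSE 3-2: Q_total=27.00, C_total=4.00, V=6.75; Q3=13.50, Q2=13.50; dissipated=3.125
Op 3: GROUND 1: Q1=0; energy lost=32.000
Op 4: CLOSE 1-2: Q_total=13.50, C_total=3.00, V=4.50; Q1=4.50, Q2=9.00; dissipated=15.188
Op 5: CLOSE 1-2: Q_total=13.50, C_total=3.00, V=4.50; Q1=4.50, Q2=9.00; dissipated=0.000
Total dissipated: 50.312 μJ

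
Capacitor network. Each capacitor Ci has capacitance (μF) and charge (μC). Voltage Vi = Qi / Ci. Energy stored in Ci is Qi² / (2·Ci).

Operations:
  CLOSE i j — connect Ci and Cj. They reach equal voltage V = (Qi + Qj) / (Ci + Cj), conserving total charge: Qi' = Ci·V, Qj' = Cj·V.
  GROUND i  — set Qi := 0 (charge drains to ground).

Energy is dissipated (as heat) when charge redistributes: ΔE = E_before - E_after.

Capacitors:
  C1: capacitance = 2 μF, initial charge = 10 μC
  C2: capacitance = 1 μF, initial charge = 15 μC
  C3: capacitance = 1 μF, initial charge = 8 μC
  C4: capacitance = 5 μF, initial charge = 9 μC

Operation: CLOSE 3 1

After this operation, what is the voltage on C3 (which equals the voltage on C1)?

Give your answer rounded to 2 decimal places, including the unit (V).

Initial: C1(2μF, Q=10μC, V=5.00V), C2(1μF, Q=15μC, V=15.00V), C3(1μF, Q=8μC, V=8.00V), C4(5μF, Q=9μC, V=1.80V)
Op 1: CLOSE 3-1: Q_total=18.00, C_total=3.00, V=6.00; Q3=6.00, Q1=12.00; dissipated=3.000

Answer: 6.00 V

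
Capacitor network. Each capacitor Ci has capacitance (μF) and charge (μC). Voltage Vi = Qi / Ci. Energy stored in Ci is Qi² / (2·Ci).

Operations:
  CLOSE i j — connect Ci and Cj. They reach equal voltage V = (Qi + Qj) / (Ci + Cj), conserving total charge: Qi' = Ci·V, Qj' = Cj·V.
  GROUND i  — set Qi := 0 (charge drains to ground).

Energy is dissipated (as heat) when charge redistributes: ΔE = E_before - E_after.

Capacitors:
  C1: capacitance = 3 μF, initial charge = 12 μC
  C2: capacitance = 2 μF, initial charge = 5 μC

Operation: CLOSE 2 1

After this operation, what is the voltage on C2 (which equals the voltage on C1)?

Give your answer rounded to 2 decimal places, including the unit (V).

Initial: C1(3μF, Q=12μC, V=4.00V), C2(2μF, Q=5μC, V=2.50V)
Op 1: CLOSE 2-1: Q_total=17.00, C_total=5.00, V=3.40; Q2=6.80, Q1=10.20; dissipated=1.350

Answer: 3.40 V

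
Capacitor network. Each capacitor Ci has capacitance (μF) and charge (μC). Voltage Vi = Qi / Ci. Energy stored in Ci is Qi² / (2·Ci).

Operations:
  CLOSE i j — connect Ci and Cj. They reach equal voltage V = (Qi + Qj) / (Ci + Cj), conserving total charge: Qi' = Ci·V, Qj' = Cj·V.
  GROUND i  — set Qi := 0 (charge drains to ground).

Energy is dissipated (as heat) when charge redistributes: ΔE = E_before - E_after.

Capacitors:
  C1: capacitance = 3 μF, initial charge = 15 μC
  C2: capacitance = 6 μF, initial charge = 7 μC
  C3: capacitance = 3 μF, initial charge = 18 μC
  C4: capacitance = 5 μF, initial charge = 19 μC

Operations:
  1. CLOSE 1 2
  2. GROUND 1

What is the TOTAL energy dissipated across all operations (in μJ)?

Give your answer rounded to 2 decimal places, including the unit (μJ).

Initial: C1(3μF, Q=15μC, V=5.00V), C2(6μF, Q=7μC, V=1.17V), C3(3μF, Q=18μC, V=6.00V), C4(5μF, Q=19μC, V=3.80V)
Op 1: CLOSE 1-2: Q_total=22.00, C_total=9.00, V=2.44; Q1=7.33, Q2=14.67; dissipated=14.694
Op 2: GROUND 1: Q1=0; energy lost=8.963
Total dissipated: 23.657 μJ

Answer: 23.66 μJ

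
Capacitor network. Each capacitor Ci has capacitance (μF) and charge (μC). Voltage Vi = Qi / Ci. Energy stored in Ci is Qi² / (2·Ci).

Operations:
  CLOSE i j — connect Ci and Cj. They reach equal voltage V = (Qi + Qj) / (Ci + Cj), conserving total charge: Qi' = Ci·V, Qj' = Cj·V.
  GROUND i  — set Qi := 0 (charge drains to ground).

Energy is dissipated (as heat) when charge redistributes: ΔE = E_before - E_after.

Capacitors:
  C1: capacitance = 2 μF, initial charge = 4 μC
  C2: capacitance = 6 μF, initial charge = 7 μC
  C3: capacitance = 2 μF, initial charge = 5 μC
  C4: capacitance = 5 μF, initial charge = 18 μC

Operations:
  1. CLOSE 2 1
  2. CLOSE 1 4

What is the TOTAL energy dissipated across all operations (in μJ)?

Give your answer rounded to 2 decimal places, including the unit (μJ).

Answer: 4.06 μJ

Derivation:
Initial: C1(2μF, Q=4μC, V=2.00V), C2(6μF, Q=7μC, V=1.17V), C3(2μF, Q=5μC, V=2.50V), C4(5μF, Q=18μC, V=3.60V)
Op 1: CLOSE 2-1: Q_total=11.00, C_total=8.00, V=1.38; Q2=8.25, Q1=2.75; dissipated=0.521
Op 2: CLOSE 1-4: Q_total=20.75, C_total=7.00, V=2.96; Q1=5.93, Q4=14.82; dissipated=3.536
Total dissipated: 4.057 μJ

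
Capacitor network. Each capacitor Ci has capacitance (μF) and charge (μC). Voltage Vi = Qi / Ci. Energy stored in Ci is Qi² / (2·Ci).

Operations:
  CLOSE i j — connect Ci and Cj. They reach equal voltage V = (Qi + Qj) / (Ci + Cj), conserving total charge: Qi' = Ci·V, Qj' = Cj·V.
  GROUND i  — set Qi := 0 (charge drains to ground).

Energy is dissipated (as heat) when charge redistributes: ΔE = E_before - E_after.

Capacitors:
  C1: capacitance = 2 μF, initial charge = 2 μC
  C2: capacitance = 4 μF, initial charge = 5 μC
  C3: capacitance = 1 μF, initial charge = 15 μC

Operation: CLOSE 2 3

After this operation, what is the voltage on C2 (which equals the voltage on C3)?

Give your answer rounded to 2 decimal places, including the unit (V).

Answer: 4.00 V

Derivation:
Initial: C1(2μF, Q=2μC, V=1.00V), C2(4μF, Q=5μC, V=1.25V), C3(1μF, Q=15μC, V=15.00V)
Op 1: CLOSE 2-3: Q_total=20.00, C_total=5.00, V=4.00; Q2=16.00, Q3=4.00; dissipated=75.625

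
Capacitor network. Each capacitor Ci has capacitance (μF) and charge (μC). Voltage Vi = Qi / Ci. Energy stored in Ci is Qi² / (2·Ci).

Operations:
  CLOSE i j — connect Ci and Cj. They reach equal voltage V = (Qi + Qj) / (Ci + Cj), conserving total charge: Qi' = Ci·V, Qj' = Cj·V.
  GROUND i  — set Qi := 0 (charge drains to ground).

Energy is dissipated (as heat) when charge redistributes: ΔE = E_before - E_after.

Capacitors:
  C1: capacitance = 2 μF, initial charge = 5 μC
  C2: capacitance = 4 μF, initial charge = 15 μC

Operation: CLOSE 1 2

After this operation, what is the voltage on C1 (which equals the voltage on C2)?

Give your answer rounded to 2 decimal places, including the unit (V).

Answer: 3.33 V

Derivation:
Initial: C1(2μF, Q=5μC, V=2.50V), C2(4μF, Q=15μC, V=3.75V)
Op 1: CLOSE 1-2: Q_total=20.00, C_total=6.00, V=3.33; Q1=6.67, Q2=13.33; dissipated=1.042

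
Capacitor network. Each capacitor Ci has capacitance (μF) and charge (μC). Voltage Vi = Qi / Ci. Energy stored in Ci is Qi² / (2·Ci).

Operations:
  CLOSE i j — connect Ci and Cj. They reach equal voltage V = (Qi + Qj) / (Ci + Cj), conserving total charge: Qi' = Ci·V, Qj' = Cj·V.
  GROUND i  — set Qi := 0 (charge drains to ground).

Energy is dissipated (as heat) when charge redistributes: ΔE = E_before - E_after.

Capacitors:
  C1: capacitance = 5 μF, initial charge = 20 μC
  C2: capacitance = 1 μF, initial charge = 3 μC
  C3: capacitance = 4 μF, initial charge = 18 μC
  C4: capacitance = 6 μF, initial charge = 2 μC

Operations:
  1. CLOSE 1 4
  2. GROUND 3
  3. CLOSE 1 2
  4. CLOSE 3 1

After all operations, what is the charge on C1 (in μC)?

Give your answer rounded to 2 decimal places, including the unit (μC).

Answer: 6.02 μC

Derivation:
Initial: C1(5μF, Q=20μC, V=4.00V), C2(1μF, Q=3μC, V=3.00V), C3(4μF, Q=18μC, V=4.50V), C4(6μF, Q=2μC, V=0.33V)
Op 1: CLOSE 1-4: Q_total=22.00, C_total=11.00, V=2.00; Q1=10.00, Q4=12.00; dissipated=18.333
Op 2: GROUND 3: Q3=0; energy lost=40.500
Op 3: CLOSE 1-2: Q_total=13.00, C_total=6.00, V=2.17; Q1=10.83, Q2=2.17; dissipated=0.417
Op 4: CLOSE 3-1: Q_total=10.83, C_total=9.00, V=1.20; Q3=4.81, Q1=6.02; dissipated=5.216
Final charges: Q1=6.02, Q2=2.17, Q3=4.81, Q4=12.00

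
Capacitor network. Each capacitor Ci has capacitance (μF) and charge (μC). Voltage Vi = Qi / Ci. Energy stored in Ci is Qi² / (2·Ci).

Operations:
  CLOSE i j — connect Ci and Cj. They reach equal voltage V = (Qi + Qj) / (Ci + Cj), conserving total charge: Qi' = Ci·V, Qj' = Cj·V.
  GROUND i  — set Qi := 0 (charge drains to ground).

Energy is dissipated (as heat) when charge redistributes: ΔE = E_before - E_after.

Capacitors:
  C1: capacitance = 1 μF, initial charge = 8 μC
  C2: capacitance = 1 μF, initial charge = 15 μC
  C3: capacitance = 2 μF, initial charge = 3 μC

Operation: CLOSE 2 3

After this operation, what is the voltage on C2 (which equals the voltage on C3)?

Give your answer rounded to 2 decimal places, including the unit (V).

Initial: C1(1μF, Q=8μC, V=8.00V), C2(1μF, Q=15μC, V=15.00V), C3(2μF, Q=3μC, V=1.50V)
Op 1: CLOSE 2-3: Q_total=18.00, C_total=3.00, V=6.00; Q2=6.00, Q3=12.00; dissipated=60.750

Answer: 6.00 V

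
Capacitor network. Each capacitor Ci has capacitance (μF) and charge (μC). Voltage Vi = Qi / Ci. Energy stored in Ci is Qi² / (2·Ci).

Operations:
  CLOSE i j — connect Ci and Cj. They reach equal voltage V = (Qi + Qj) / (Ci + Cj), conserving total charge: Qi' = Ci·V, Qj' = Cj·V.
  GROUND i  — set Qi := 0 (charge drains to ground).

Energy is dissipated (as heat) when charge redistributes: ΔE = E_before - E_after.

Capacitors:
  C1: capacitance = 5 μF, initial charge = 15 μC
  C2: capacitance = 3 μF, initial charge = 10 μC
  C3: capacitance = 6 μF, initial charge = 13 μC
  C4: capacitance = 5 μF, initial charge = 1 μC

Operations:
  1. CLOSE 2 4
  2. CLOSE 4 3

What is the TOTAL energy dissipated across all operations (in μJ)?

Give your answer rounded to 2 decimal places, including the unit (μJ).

Answer: 10.06 μJ

Derivation:
Initial: C1(5μF, Q=15μC, V=3.00V), C2(3μF, Q=10μC, V=3.33V), C3(6μF, Q=13μC, V=2.17V), C4(5μF, Q=1μC, V=0.20V)
Op 1: CLOSE 2-4: Q_total=11.00, C_total=8.00, V=1.38; Q2=4.12, Q4=6.88; dissipated=9.204
Op 2: CLOSE 4-3: Q_total=19.88, C_total=11.00, V=1.81; Q4=9.03, Q3=10.84; dissipated=0.855
Total dissipated: 10.059 μJ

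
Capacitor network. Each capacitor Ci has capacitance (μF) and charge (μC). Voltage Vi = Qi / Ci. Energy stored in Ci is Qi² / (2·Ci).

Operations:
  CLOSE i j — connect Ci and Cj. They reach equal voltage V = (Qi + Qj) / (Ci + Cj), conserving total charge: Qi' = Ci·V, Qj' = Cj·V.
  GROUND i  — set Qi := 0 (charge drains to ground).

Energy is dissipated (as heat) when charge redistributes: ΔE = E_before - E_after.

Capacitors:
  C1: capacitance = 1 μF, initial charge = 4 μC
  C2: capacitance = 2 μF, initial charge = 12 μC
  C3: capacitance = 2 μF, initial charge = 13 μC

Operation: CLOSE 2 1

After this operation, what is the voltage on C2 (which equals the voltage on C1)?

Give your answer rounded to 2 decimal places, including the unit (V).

Answer: 5.33 V

Derivation:
Initial: C1(1μF, Q=4μC, V=4.00V), C2(2μF, Q=12μC, V=6.00V), C3(2μF, Q=13μC, V=6.50V)
Op 1: CLOSE 2-1: Q_total=16.00, C_total=3.00, V=5.33; Q2=10.67, Q1=5.33; dissipated=1.333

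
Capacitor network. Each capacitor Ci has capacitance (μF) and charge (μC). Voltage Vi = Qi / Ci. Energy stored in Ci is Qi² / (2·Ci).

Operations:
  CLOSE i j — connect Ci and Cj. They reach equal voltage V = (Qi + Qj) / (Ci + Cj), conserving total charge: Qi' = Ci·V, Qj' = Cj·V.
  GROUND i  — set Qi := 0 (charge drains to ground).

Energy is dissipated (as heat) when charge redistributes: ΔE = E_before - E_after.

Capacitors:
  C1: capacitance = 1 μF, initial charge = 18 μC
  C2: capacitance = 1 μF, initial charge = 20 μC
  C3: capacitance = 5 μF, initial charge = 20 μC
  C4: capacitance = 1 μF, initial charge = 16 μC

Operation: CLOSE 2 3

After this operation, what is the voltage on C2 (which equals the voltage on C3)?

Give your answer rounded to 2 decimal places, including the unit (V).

Answer: 6.67 V

Derivation:
Initial: C1(1μF, Q=18μC, V=18.00V), C2(1μF, Q=20μC, V=20.00V), C3(5μF, Q=20μC, V=4.00V), C4(1μF, Q=16μC, V=16.00V)
Op 1: CLOSE 2-3: Q_total=40.00, C_total=6.00, V=6.67; Q2=6.67, Q3=33.33; dissipated=106.667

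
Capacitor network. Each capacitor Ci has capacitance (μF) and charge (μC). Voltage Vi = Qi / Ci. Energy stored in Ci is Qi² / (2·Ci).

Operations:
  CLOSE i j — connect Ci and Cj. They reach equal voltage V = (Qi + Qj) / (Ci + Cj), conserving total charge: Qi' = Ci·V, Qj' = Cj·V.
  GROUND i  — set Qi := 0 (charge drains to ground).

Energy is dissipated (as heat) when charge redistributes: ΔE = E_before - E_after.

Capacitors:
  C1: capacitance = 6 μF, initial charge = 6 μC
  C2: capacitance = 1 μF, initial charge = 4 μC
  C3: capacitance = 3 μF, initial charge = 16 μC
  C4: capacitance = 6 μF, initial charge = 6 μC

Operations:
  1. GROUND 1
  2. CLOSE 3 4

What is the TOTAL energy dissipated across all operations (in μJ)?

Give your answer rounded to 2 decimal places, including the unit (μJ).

Initial: C1(6μF, Q=6μC, V=1.00V), C2(1μF, Q=4μC, V=4.00V), C3(3μF, Q=16μC, V=5.33V), C4(6μF, Q=6μC, V=1.00V)
Op 1: GROUND 1: Q1=0; energy lost=3.000
Op 2: CLOSE 3-4: Q_total=22.00, C_total=9.00, V=2.44; Q3=7.33, Q4=14.67; dissipated=18.778
Total dissipated: 21.778 μJ

Answer: 21.78 μJ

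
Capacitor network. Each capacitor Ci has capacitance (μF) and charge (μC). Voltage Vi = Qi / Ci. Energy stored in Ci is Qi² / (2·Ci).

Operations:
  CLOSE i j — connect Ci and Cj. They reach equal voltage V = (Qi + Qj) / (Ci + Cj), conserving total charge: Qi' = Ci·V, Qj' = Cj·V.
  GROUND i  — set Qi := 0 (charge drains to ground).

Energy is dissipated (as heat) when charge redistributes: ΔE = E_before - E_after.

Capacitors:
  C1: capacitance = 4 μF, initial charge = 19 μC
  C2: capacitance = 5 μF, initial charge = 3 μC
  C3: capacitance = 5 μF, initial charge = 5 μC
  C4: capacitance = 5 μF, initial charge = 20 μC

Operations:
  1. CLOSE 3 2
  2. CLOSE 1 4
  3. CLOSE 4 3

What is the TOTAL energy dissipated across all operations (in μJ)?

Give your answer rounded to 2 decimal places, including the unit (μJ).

Answer: 16.43 μJ

Derivation:
Initial: C1(4μF, Q=19μC, V=4.75V), C2(5μF, Q=3μC, V=0.60V), C3(5μF, Q=5μC, V=1.00V), C4(5μF, Q=20μC, V=4.00V)
Op 1: CLOSE 3-2: Q_total=8.00, C_total=10.00, V=0.80; Q3=4.00, Q2=4.00; dissipated=0.200
Op 2: CLOSE 1-4: Q_total=39.00, C_total=9.00, V=4.33; Q1=17.33, Q4=21.67; dissipated=0.625
Op 3: CLOSE 4-3: Q_total=25.67, C_total=10.00, V=2.57; Q4=12.83, Q3=12.83; dissipated=15.606
Total dissipated: 16.431 μJ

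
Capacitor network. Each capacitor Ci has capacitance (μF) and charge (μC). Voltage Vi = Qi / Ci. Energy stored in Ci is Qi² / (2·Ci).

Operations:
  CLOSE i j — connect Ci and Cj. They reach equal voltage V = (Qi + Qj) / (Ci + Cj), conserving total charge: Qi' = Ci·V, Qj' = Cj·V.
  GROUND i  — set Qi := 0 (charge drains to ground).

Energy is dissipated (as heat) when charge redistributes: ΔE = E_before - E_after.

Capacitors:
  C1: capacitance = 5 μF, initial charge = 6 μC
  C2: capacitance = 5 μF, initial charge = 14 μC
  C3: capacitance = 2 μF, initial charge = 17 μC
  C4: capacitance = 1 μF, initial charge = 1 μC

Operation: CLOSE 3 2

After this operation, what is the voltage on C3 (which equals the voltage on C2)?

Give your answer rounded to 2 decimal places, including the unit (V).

Initial: C1(5μF, Q=6μC, V=1.20V), C2(5μF, Q=14μC, V=2.80V), C3(2μF, Q=17μC, V=8.50V), C4(1μF, Q=1μC, V=1.00V)
Op 1: CLOSE 3-2: Q_total=31.00, C_total=7.00, V=4.43; Q3=8.86, Q2=22.14; dissipated=23.207

Answer: 4.43 V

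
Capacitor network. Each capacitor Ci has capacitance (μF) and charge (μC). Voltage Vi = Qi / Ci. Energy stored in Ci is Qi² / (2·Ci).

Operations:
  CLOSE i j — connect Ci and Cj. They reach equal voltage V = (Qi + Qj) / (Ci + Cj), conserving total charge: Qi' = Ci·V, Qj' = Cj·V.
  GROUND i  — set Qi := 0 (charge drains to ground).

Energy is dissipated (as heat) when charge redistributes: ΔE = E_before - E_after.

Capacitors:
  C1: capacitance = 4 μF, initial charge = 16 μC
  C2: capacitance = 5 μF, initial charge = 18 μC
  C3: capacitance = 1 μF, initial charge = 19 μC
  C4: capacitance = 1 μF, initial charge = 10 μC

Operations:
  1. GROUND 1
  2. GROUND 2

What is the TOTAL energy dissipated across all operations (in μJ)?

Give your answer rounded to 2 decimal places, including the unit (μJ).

Answer: 64.40 μJ

Derivation:
Initial: C1(4μF, Q=16μC, V=4.00V), C2(5μF, Q=18μC, V=3.60V), C3(1μF, Q=19μC, V=19.00V), C4(1μF, Q=10μC, V=10.00V)
Op 1: GROUND 1: Q1=0; energy lost=32.000
Op 2: GROUND 2: Q2=0; energy lost=32.400
Total dissipated: 64.400 μJ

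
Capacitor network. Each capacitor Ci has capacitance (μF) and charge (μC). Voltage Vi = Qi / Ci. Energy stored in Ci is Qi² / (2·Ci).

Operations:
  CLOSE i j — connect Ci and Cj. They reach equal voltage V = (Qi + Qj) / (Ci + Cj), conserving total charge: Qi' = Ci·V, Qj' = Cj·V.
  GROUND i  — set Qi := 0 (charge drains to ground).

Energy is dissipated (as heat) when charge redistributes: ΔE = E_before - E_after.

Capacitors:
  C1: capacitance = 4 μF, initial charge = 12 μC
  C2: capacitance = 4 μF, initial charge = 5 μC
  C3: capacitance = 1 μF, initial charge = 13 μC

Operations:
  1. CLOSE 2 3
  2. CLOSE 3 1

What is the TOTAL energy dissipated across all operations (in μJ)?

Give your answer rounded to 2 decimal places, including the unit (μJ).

Initial: C1(4μF, Q=12μC, V=3.00V), C2(4μF, Q=5μC, V=1.25V), C3(1μF, Q=13μC, V=13.00V)
Op 1: CLOSE 2-3: Q_total=18.00, C_total=5.00, V=3.60; Q2=14.40, Q3=3.60; dissipated=55.225
Op 2: CLOSE 3-1: Q_total=15.60, C_total=5.00, V=3.12; Q3=3.12, Q1=12.48; dissipated=0.144
Total dissipated: 55.369 μJ

Answer: 55.37 μJ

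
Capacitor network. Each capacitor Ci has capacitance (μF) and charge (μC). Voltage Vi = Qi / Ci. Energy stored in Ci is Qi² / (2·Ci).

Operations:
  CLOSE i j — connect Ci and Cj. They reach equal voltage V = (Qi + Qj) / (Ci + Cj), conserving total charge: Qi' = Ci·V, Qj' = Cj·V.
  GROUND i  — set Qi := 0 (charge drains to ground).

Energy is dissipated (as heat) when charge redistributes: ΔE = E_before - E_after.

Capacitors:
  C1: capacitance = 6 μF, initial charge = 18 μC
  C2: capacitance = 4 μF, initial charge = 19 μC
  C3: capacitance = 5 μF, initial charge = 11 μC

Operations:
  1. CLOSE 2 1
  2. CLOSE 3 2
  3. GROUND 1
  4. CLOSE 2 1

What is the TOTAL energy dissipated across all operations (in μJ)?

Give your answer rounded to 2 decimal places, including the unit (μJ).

Initial: C1(6μF, Q=18μC, V=3.00V), C2(4μF, Q=19μC, V=4.75V), C3(5μF, Q=11μC, V=2.20V)
Op 1: CLOSE 2-1: Q_total=37.00, C_total=10.00, V=3.70; Q2=14.80, Q1=22.20; dissipated=3.675
Op 2: CLOSE 3-2: Q_total=25.80, C_total=9.00, V=2.87; Q3=14.33, Q2=11.47; dissipated=2.500
Op 3: GROUND 1: Q1=0; energy lost=41.070
Op 4: CLOSE 2-1: Q_total=11.47, C_total=10.00, V=1.15; Q2=4.59, Q1=6.88; dissipated=9.861
Total dissipated: 57.106 μJ

Answer: 57.11 μJ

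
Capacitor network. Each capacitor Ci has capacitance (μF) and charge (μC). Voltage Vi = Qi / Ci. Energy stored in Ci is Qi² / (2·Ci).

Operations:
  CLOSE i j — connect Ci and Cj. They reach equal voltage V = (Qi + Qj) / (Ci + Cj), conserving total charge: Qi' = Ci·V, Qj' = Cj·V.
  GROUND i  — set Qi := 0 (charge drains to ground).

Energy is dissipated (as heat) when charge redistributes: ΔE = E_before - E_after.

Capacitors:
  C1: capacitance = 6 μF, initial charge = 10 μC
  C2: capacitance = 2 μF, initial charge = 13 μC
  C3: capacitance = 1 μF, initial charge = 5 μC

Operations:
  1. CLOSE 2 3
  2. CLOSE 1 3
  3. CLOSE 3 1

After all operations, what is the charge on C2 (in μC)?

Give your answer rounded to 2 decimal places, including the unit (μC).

Answer: 12.00 μC

Derivation:
Initial: C1(6μF, Q=10μC, V=1.67V), C2(2μF, Q=13μC, V=6.50V), C3(1μF, Q=5μC, V=5.00V)
Op 1: CLOSE 2-3: Q_total=18.00, C_total=3.00, V=6.00; Q2=12.00, Q3=6.00; dissipated=0.750
Op 2: CLOSE 1-3: Q_total=16.00, C_total=7.00, V=2.29; Q1=13.71, Q3=2.29; dissipated=8.048
Op 3: CLOSE 3-1: Q_total=16.00, C_total=7.00, V=2.29; Q3=2.29, Q1=13.71; dissipated=0.000
Final charges: Q1=13.71, Q2=12.00, Q3=2.29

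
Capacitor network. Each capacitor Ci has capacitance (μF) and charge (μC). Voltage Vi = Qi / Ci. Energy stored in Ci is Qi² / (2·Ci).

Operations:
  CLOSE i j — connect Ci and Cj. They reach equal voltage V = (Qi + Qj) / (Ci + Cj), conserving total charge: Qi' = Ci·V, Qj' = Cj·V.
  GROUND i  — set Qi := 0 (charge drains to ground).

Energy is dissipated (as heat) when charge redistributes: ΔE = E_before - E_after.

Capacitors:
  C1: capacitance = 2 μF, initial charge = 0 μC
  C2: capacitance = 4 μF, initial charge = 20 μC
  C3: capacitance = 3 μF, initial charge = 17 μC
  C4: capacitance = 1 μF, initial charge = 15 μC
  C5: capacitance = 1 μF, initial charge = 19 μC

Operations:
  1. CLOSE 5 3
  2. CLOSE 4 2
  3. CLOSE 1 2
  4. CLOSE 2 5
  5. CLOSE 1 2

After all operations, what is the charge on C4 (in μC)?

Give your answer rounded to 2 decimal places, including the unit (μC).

Answer: 7.00 μC

Derivation:
Initial: C1(2μF, Q=0μC, V=0.00V), C2(4μF, Q=20μC, V=5.00V), C3(3μF, Q=17μC, V=5.67V), C4(1μF, Q=15μC, V=15.00V), C5(1μF, Q=19μC, V=19.00V)
Op 1: CLOSE 5-3: Q_total=36.00, C_total=4.00, V=9.00; Q5=9.00, Q3=27.00; dissipated=66.667
Op 2: CLOSE 4-2: Q_total=35.00, C_total=5.00, V=7.00; Q4=7.00, Q2=28.00; dissipated=40.000
Op 3: CLOSE 1-2: Q_total=28.00, C_total=6.00, V=4.67; Q1=9.33, Q2=18.67; dissipated=32.667
Op 4: CLOSE 2-5: Q_total=27.67, C_total=5.00, V=5.53; Q2=22.13, Q5=5.53; dissipated=7.511
Op 5: CLOSE 1-2: Q_total=31.47, C_total=6.00, V=5.24; Q1=10.49, Q2=20.98; dissipated=0.501
Final charges: Q1=10.49, Q2=20.98, Q3=27.00, Q4=7.00, Q5=5.53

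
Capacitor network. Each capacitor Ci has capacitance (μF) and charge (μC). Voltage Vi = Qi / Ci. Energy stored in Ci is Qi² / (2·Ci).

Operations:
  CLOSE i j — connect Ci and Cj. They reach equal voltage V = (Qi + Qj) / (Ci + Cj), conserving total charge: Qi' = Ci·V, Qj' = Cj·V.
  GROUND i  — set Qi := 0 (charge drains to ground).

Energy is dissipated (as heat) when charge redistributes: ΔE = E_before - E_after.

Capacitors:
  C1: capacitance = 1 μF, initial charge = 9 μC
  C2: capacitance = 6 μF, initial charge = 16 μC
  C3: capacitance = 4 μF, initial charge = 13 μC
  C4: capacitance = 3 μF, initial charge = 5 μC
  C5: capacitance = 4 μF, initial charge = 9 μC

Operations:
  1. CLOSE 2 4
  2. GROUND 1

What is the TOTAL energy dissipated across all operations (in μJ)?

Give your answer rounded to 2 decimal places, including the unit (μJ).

Initial: C1(1μF, Q=9μC, V=9.00V), C2(6μF, Q=16μC, V=2.67V), C3(4μF, Q=13μC, V=3.25V), C4(3μF, Q=5μC, V=1.67V), C5(4μF, Q=9μC, V=2.25V)
Op 1: CLOSE 2-4: Q_total=21.00, C_total=9.00, V=2.33; Q2=14.00, Q4=7.00; dissipated=1.000
Op 2: GROUND 1: Q1=0; energy lost=40.500
Total dissipated: 41.500 μJ

Answer: 41.50 μJ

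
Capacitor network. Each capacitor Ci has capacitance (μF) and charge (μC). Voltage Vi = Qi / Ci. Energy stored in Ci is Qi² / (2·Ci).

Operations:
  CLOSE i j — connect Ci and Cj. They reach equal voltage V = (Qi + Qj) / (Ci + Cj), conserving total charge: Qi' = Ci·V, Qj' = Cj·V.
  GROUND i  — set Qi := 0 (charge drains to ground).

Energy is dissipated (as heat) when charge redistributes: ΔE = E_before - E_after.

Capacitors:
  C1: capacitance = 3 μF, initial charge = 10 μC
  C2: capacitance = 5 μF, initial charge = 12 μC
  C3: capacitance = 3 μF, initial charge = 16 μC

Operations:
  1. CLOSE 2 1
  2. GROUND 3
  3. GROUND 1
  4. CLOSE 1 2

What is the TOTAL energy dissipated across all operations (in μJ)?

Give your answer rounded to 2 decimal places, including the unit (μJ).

Answer: 61.92 μJ

Derivation:
Initial: C1(3μF, Q=10μC, V=3.33V), C2(5μF, Q=12μC, V=2.40V), C3(3μF, Q=16μC, V=5.33V)
Op 1: CLOSE 2-1: Q_total=22.00, C_total=8.00, V=2.75; Q2=13.75, Q1=8.25; dissipated=0.817
Op 2: GROUND 3: Q3=0; energy lost=42.667
Op 3: GROUND 1: Q1=0; energy lost=11.344
Op 4: CLOSE 1-2: Q_total=13.75, C_total=8.00, V=1.72; Q1=5.16, Q2=8.59; dissipated=7.090
Total dissipated: 61.917 μJ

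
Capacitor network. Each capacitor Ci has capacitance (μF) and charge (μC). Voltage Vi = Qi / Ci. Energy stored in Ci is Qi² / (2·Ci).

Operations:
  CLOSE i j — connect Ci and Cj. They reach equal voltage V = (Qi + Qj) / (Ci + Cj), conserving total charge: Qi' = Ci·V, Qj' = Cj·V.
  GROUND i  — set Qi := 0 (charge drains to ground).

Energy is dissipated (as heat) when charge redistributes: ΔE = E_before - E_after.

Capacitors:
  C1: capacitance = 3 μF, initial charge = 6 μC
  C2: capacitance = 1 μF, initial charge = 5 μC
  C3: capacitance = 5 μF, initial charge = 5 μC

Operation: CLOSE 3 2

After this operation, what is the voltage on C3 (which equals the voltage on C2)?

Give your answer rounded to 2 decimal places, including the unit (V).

Initial: C1(3μF, Q=6μC, V=2.00V), C2(1μF, Q=5μC, V=5.00V), C3(5μF, Q=5μC, V=1.00V)
Op 1: CLOSE 3-2: Q_total=10.00, C_total=6.00, V=1.67; Q3=8.33, Q2=1.67; dissipated=6.667

Answer: 1.67 V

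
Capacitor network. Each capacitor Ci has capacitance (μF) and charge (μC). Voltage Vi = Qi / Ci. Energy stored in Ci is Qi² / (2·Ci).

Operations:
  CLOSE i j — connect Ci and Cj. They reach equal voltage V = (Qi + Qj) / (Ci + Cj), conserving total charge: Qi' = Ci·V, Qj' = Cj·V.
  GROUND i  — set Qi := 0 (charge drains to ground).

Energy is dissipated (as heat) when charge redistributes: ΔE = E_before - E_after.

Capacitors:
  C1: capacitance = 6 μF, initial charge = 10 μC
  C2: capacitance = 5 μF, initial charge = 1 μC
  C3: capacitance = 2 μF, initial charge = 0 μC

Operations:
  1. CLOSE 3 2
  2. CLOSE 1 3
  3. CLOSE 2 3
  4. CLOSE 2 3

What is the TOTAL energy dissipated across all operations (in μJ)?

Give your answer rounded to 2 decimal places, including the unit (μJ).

Answer: 2.70 μJ

Derivation:
Initial: C1(6μF, Q=10μC, V=1.67V), C2(5μF, Q=1μC, V=0.20V), C3(2μF, Q=0μC, V=0.00V)
Op 1: CLOSE 3-2: Q_total=1.00, C_total=7.00, V=0.14; Q3=0.29, Q2=0.71; dissipated=0.029
Op 2: CLOSE 1-3: Q_total=10.29, C_total=8.00, V=1.29; Q1=7.71, Q3=2.57; dissipated=1.741
Op 3: CLOSE 2-3: Q_total=3.29, C_total=7.00, V=0.47; Q2=2.35, Q3=0.94; dissipated=0.933
Op 4: CLOSE 2-3: Q_total=3.29, C_total=7.00, V=0.47; Q2=2.35, Q3=0.94; dissipated=0.000
Total dissipated: 2.703 μJ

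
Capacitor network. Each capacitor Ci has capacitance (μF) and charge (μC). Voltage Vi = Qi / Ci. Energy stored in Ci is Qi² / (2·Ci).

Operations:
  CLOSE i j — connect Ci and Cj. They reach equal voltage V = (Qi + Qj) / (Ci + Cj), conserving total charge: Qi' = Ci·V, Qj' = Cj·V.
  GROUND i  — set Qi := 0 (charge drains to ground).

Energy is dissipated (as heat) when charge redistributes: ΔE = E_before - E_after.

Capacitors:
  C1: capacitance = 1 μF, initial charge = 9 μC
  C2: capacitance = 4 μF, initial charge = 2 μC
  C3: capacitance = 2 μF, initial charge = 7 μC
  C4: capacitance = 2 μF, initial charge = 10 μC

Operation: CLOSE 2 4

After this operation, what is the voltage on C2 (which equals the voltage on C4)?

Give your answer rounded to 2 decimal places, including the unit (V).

Initial: C1(1μF, Q=9μC, V=9.00V), C2(4μF, Q=2μC, V=0.50V), C3(2μF, Q=7μC, V=3.50V), C4(2μF, Q=10μC, V=5.00V)
Op 1: CLOSE 2-4: Q_total=12.00, C_total=6.00, V=2.00; Q2=8.00, Q4=4.00; dissipated=13.500

Answer: 2.00 V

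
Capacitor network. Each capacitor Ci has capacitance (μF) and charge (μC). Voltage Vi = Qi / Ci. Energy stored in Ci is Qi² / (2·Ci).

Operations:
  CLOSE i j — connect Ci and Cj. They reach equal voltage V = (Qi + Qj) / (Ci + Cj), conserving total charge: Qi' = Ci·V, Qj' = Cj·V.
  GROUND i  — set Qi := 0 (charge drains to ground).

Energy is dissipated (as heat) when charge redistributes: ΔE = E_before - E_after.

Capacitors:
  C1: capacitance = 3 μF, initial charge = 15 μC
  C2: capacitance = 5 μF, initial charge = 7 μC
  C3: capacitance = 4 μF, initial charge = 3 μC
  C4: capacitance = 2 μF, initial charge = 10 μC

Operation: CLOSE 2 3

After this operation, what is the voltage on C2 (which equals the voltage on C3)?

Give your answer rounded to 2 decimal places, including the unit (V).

Answer: 1.11 V

Derivation:
Initial: C1(3μF, Q=15μC, V=5.00V), C2(5μF, Q=7μC, V=1.40V), C3(4μF, Q=3μC, V=0.75V), C4(2μF, Q=10μC, V=5.00V)
Op 1: CLOSE 2-3: Q_total=10.00, C_total=9.00, V=1.11; Q2=5.56, Q3=4.44; dissipated=0.469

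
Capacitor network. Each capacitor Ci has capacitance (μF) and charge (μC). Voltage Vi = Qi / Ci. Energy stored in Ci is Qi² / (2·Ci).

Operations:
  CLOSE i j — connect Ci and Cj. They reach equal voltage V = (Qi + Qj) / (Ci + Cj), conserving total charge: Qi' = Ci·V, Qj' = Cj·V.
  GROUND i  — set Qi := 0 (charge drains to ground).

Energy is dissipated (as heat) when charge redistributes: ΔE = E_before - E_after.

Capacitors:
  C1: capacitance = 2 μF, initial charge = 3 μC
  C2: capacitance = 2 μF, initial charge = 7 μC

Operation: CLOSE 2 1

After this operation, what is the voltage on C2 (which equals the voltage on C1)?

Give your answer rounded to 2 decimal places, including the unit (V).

Initial: C1(2μF, Q=3μC, V=1.50V), C2(2μF, Q=7μC, V=3.50V)
Op 1: CLOSE 2-1: Q_total=10.00, C_total=4.00, V=2.50; Q2=5.00, Q1=5.00; dissipated=2.000

Answer: 2.50 V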